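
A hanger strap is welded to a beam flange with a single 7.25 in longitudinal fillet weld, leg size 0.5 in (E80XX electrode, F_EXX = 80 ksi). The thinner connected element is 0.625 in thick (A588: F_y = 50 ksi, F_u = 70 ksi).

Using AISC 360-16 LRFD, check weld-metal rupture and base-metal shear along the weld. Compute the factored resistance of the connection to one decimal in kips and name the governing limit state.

Weld metal: throat = 0.707×0.5 = 0.3535 in, L = 7.25 in. φR_n = 0.75 × 0.6 × 80 × 0.3535 × 7.25 = 92.3 kips.
Base metal shear (0.625 in plate): yield φR_n = 1.0×0.6×50×0.625×7.25 = 135.9 kips; rupture φR_n = 0.75×0.6×70×0.625×7.25 = 142.7 kips; take 135.9 kips (yield).
Governing: min(92.3, 135.9) = 92.3 kips → weld metal.

92.3 kips (weld metal governs)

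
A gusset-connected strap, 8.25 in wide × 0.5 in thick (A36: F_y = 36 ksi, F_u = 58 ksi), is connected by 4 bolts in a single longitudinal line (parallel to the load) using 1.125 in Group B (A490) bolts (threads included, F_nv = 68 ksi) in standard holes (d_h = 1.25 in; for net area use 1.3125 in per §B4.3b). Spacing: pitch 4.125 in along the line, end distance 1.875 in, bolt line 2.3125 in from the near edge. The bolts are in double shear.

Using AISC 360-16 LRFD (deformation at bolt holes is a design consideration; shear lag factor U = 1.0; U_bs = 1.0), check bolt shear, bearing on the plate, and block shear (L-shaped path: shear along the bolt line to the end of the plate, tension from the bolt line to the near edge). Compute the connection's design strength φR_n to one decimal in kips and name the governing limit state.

Bolt shear: A_b = π(1.125)²/4 = 0.99402 in². φR_n = 0.75 × 68 × 0.99402 × 4 × 2 = 405.6 kips.
Bearing (0.5 in plate, F_u = 58 ksi): end bolts L_c = 1.875 − 1.25/2 = 1.25, R_n = min(1.2×1.25×0.5×58, 2.4×1.125×0.5×58) = 43.5 kips/bolt; interior L_c = 4.125 − 1.25 = 2.875, R_n = 78.3 kips/bolt. φR_n = 0.75 × (1×43.5 + 3×78.3) = 208.8 kips.
Block shear: shear path 1×[1.875+3×4.125] = 1×14.25 in, A_gv = 7.125, A_nv = 1×(14.25 − 3.5×1.3125)×0.5 = 4.8281 in²; tension to near edge: (2.3125 − 0.5×1.3125)×0.5 = 0.82813 in². R_n = min(0.6×58×4.8281, 0.6×36×7.125) + 1.0×58×0.82813 = min(168.02, 153.9) + 48.032 = 201.93 kips. φR_n = 0.75 × 201.93 = 151.4 kips.
Governing: min(405.6, 208.8, 151.4) = 151.4 kips → block shear.

151.4 kips (block shear governs)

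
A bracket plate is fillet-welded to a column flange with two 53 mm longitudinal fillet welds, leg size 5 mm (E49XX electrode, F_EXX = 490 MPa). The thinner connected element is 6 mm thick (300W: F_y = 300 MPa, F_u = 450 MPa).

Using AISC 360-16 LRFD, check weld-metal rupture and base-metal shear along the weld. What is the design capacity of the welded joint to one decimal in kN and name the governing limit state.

82.6 kN (weld metal governs)

Weld metal: throat = 0.707×5 = 3.535 mm, L = 2×53 = 106 mm. φR_n = 0.75 × 0.6 × 490 × 3.535 × 106 = 82.6 kN.
Base metal shear (6 mm plate): yield φR_n = 1.0×0.6×300×6×106 = 114.5 kN; rupture φR_n = 0.75×0.6×450×6×106 = 128.8 kN; take 114.5 kN (yield).
Governing: min(82.6, 114.5) = 82.6 kN → weld metal.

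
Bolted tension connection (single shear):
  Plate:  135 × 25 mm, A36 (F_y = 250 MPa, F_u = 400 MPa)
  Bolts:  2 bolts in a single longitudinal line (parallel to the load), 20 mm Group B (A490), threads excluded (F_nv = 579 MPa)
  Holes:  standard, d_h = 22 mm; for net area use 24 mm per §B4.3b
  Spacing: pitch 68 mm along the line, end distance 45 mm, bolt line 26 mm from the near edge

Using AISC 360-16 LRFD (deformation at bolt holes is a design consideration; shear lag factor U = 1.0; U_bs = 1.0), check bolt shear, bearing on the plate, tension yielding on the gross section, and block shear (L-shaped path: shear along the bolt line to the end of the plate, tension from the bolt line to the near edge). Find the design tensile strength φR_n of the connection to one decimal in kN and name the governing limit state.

272.8 kN (bolt shear governs)

Bolt shear: A_b = π(20)²/4 = 314.16 mm². φR_n = 0.75 × 579 × 314.16 × 2 × 1 = 272.8 kN.
Bearing (25 mm plate, F_u = 400 MPa): end bolts L_c = 45 − 22/2 = 34, R_n = min(1.2×34×25×400, 2.4×20×25×400) = 408 kN/bolt; interior L_c = 68 − 22 = 46, R_n = 480 kN/bolt. φR_n = 0.75 × (1×408 + 1×480) = 666.0 kN.
Tension yield (gross): A_g = 135×25 = 3375 mm². φR_n = 0.90 × 250 × 3375 = 759.4 kN.
Block shear: shear path 1×[45+1×68] = 1×113 mm, A_gv = 2825, A_nv = 1×(113 − 1.5×24)×25 = 1925 mm²; tension to near edge: (26 − 0.5×24)×25 = 350 mm². R_n = min(0.6×400×1925, 0.6×250×2825) + 1.0×400×350 = min(462, 423.75) + 140 = 563.75 kN. φR_n = 0.75 × 563.75 = 422.8 kN.
Governing: min(272.8, 666.0, 759.4, 422.8) = 272.8 kN → bolt shear.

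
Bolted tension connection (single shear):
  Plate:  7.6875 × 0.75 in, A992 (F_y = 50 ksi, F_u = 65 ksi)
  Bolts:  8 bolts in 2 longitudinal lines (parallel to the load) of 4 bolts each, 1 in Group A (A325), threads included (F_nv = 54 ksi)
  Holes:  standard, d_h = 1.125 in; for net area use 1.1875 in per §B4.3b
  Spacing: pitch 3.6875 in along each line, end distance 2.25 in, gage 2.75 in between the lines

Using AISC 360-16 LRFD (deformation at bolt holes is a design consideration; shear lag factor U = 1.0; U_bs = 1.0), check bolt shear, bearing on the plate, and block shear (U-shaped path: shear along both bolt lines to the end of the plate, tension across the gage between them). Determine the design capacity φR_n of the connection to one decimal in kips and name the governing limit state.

254.5 kips (bolt shear governs)

Bolt shear: A_b = π(1)²/4 = 0.7854 in². φR_n = 0.75 × 54 × 0.7854 × 8 × 1 = 254.5 kips.
Bearing (0.75 in plate, F_u = 65 ksi): end bolts L_c = 2.25 − 1.125/2 = 1.6875, R_n = min(1.2×1.6875×0.75×65, 2.4×1×0.75×65) = 98.719 kips/bolt; interior L_c = 3.6875 − 1.125 = 2.5625, R_n = 117 kips/bolt. φR_n = 0.75 × (2×98.719 + 6×117) = 674.6 kips.
Block shear: shear path 2×[2.25+3×3.6875] = 2×13.3125 in, A_gv = 19.969, A_nv = 2×(13.3125 − 3.5×1.1875)×0.75 = 13.734 in²; tension across gage: (2.75 − 1×1.1875)×0.75 = 1.1719 in². R_n = min(0.6×65×13.734, 0.6×50×19.969) + 1.0×65×1.1719 = min(535.63, 599.07) + 76.174 = 611.8 kips. φR_n = 0.75 × 611.8 = 458.9 kips.
Governing: min(254.5, 674.6, 458.9) = 254.5 kips → bolt shear.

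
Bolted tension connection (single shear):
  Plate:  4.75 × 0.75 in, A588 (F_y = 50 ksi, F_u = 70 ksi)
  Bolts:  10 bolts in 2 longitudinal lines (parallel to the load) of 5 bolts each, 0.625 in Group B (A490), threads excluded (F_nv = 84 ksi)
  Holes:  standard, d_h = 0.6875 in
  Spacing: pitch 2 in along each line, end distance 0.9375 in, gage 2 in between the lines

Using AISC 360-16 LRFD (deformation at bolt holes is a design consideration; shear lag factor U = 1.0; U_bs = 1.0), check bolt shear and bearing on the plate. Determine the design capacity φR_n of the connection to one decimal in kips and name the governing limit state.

193.3 kips (bolt shear governs)

Bolt shear: A_b = π(0.625)²/4 = 0.3068 in². φR_n = 0.75 × 84 × 0.3068 × 10 × 1 = 193.3 kips.
Bearing (0.75 in plate, F_u = 70 ksi): end bolts L_c = 0.9375 − 0.6875/2 = 0.59375, R_n = min(1.2×0.59375×0.75×70, 2.4×0.625×0.75×70) = 37.406 kips/bolt; interior L_c = 2 − 0.6875 = 1.3125, R_n = 78.75 kips/bolt. φR_n = 0.75 × (2×37.406 + 8×78.75) = 528.6 kips.
Governing: min(193.3, 528.6) = 193.3 kips → bolt shear.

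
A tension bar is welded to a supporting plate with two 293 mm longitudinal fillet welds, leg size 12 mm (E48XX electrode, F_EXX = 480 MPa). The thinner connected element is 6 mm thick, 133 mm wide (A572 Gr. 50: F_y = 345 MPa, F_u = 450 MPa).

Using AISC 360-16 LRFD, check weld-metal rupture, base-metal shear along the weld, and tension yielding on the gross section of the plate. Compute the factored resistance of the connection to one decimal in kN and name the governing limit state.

Weld metal: throat = 0.707×12 = 8.484 mm, L = 2×293 = 586 mm. φR_n = 0.75 × 0.6 × 480 × 8.484 × 586 = 1073.9 kN.
Base metal shear (6 mm plate): yield φR_n = 1.0×0.6×345×6×586 = 727.8 kN; rupture φR_n = 0.75×0.6×450×6×586 = 712.0 kN; take 712.0 kN (rupture).
Tension yield (gross): A_g = 133×6 = 798 mm². φR_n = 0.90 × 345 × 798 = 247.8 kN.
Governing: min(1073.9, 712.0, 247.8) = 247.8 kN → gross-section yield.

247.8 kN (gross-section yield governs)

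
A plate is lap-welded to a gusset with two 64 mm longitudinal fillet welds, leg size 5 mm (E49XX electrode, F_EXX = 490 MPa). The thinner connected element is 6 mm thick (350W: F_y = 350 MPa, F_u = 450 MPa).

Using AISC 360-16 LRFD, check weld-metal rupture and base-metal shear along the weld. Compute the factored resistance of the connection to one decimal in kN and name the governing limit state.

Weld metal: throat = 0.707×5 = 3.535 mm, L = 2×64 = 128 mm. φR_n = 0.75 × 0.6 × 490 × 3.535 × 128 = 99.8 kN.
Base metal shear (6 mm plate): yield φR_n = 1.0×0.6×350×6×128 = 161.3 kN; rupture φR_n = 0.75×0.6×450×6×128 = 155.5 kN; take 155.5 kN (rupture).
Governing: min(99.8, 155.5) = 99.8 kN → weld metal.

99.8 kN (weld metal governs)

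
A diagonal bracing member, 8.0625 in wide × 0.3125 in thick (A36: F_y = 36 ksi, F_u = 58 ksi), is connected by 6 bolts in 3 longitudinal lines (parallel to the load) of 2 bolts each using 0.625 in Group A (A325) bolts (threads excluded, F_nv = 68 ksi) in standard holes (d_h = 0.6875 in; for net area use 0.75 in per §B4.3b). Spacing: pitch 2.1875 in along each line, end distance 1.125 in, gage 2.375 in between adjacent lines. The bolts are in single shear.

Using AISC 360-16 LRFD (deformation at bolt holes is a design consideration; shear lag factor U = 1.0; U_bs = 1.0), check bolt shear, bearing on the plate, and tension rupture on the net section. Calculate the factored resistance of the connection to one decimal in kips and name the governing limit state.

79.0 kips (net-section rupture governs)

Bolt shear: A_b = π(0.625)²/4 = 0.3068 in². φR_n = 0.75 × 68 × 0.3068 × 6 × 1 = 93.9 kips.
Bearing (0.3125 in plate, F_u = 58 ksi): end bolts L_c = 1.125 − 0.6875/2 = 0.78125, R_n = min(1.2×0.78125×0.3125×58, 2.4×0.625×0.3125×58) = 16.992 kips/bolt; interior L_c = 2.1875 − 0.6875 = 1.5, R_n = 27.188 kips/bolt. φR_n = 0.75 × (3×16.992 + 3×27.188) = 99.4 kips.
Tension rupture (net): A_n = (8.0625 − 3×0.75)×0.3125 = 1.8164 in² (U = 1.0, A_e = A_n). φR_n = 0.75 × 58 × 1.8164 = 79.0 kips.
Governing: min(93.9, 99.4, 79.0) = 79.0 kips → net-section rupture.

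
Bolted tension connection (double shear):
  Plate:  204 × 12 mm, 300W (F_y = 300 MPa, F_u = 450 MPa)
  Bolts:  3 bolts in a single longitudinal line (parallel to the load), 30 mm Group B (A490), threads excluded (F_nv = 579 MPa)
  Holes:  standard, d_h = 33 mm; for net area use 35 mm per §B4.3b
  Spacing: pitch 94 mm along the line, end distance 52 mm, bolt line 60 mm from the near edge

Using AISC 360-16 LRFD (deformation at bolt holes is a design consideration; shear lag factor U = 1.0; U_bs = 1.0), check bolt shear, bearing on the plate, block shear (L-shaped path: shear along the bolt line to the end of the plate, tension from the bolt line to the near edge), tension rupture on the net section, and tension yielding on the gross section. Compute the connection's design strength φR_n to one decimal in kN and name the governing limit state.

542.7 kN (block shear governs)

Bolt shear: A_b = π(30)²/4 = 706.86 mm². φR_n = 0.75 × 579 × 706.86 × 3 × 2 = 1841.7 kN.
Bearing (12 mm plate, F_u = 450 MPa): end bolts L_c = 52 − 33/2 = 35.5, R_n = min(1.2×35.5×12×450, 2.4×30×12×450) = 230.04 kN/bolt; interior L_c = 94 − 33 = 61, R_n = 388.8 kN/bolt. φR_n = 0.75 × (1×230.04 + 2×388.8) = 755.7 kN.
Block shear: shear path 1×[52+2×94] = 1×240 mm, A_gv = 2880, A_nv = 1×(240 − 2.5×35)×12 = 1830 mm²; tension to near edge: (60 − 0.5×35)×12 = 510 mm². R_n = min(0.6×450×1830, 0.6×300×2880) + 1.0×450×510 = min(494.1, 518.4) + 229.5 = 723.6 kN. φR_n = 0.75 × 723.6 = 542.7 kN.
Tension rupture (net): A_n = (204 − 1×35)×12 = 2028 mm² (U = 1.0, A_e = A_n). φR_n = 0.75 × 450 × 2028 = 684.5 kN.
Tension yield (gross): A_g = 204×12 = 2448 mm². φR_n = 0.90 × 300 × 2448 = 661.0 kN.
Governing: min(1841.7, 755.7, 542.7, 684.5, 661.0) = 542.7 kN → block shear.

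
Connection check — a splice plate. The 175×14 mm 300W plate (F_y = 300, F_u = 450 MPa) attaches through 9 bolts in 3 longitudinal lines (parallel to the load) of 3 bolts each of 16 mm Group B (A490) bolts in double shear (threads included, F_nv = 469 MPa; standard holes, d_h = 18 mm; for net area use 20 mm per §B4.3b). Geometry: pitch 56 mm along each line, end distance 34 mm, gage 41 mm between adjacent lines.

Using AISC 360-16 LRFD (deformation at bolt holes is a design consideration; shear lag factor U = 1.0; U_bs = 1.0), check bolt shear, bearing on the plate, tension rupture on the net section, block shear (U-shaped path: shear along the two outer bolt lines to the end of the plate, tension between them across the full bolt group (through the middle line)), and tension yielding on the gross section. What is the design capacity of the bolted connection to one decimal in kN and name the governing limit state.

Bolt shear: A_b = π(16)²/4 = 201.06 mm². φR_n = 0.75 × 469 × 201.06 × 9 × 2 = 1273.0 kN.
Bearing (14 mm plate, F_u = 450 MPa): end bolts L_c = 34 − 18/2 = 25, R_n = min(1.2×25×14×450, 2.4×16×14×450) = 189 kN/bolt; interior L_c = 56 − 18 = 38, R_n = 241.92 kN/bolt. φR_n = 0.75 × (3×189 + 6×241.92) = 1513.9 kN.
Tension rupture (net): A_n = (175 − 3×20)×14 = 1610 mm² (U = 1.0, A_e = A_n). φR_n = 0.75 × 450 × 1610 = 543.4 kN.
Block shear: shear path 2×[34+2×56] = 2×146 mm, A_gv = 4088, A_nv = 2×(146 − 2.5×20)×14 = 2688 mm²; tension across gage: (82 − 2×20)×14 = 588 mm². R_n = min(0.6×450×2688, 0.6×300×4088) + 1.0×450×588 = min(725.76, 735.84) + 264.6 = 990.36 kN. φR_n = 0.75 × 990.36 = 742.8 kN.
Tension yield (gross): A_g = 175×14 = 2450 mm². φR_n = 0.90 × 300 × 2450 = 661.5 kN.
Governing: min(1273.0, 1513.9, 543.4, 742.8, 661.5) = 543.4 kN → net-section rupture.

543.4 kN (net-section rupture governs)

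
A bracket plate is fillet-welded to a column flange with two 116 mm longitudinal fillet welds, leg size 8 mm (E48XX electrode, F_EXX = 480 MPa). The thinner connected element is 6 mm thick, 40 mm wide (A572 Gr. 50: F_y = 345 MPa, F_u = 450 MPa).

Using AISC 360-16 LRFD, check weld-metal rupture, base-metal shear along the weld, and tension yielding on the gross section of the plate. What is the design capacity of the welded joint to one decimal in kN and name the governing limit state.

74.5 kN (gross-section yield governs)

Weld metal: throat = 0.707×8 = 5.656 mm, L = 2×116 = 232 mm. φR_n = 0.75 × 0.6 × 480 × 5.656 × 232 = 283.4 kN.
Base metal shear (6 mm plate): yield φR_n = 1.0×0.6×345×6×232 = 288.1 kN; rupture φR_n = 0.75×0.6×450×6×232 = 281.9 kN; take 281.9 kN (rupture).
Tension yield (gross): A_g = 40×6 = 240 mm². φR_n = 0.90 × 345 × 240 = 74.5 kN.
Governing: min(283.4, 281.9, 74.5) = 74.5 kN → gross-section yield.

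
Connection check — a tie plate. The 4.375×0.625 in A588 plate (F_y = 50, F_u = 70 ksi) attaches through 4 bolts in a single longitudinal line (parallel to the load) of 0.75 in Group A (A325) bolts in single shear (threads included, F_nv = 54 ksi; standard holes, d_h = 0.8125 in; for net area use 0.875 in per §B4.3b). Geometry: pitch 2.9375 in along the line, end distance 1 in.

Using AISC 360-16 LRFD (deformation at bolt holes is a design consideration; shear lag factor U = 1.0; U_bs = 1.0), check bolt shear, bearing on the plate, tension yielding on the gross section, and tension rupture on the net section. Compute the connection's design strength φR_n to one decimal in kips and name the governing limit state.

Bolt shear: A_b = π(0.75)²/4 = 0.44179 in². φR_n = 0.75 × 54 × 0.44179 × 4 × 1 = 71.6 kips.
Bearing (0.625 in plate, F_u = 70 ksi): end bolts L_c = 1 − 0.8125/2 = 0.59375, R_n = min(1.2×0.59375×0.625×70, 2.4×0.75×0.625×70) = 31.172 kips/bolt; interior L_c = 2.9375 − 0.8125 = 2.125, R_n = 78.75 kips/bolt. φR_n = 0.75 × (1×31.172 + 3×78.75) = 200.6 kips.
Tension yield (gross): A_g = 4.375×0.625 = 2.7344 in². φR_n = 0.90 × 50 × 2.7344 = 123.0 kips.
Tension rupture (net): A_n = (4.375 − 1×0.875)×0.625 = 2.1875 in² (U = 1.0, A_e = A_n). φR_n = 0.75 × 70 × 2.1875 = 114.8 kips.
Governing: min(71.6, 200.6, 123.0, 114.8) = 71.6 kips → bolt shear.

71.6 kips (bolt shear governs)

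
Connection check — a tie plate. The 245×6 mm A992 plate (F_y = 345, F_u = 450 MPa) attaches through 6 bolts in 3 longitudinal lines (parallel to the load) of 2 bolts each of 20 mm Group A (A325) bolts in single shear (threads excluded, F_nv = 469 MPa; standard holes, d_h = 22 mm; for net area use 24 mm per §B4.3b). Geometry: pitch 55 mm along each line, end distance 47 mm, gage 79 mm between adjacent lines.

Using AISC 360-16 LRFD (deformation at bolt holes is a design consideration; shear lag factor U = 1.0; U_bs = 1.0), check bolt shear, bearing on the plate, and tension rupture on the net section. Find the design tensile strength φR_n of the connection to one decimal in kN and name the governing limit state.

Bolt shear: A_b = π(20)²/4 = 314.16 mm². φR_n = 0.75 × 469 × 314.16 × 6 × 1 = 663.0 kN.
Bearing (6 mm plate, F_u = 450 MPa): end bolts L_c = 47 − 22/2 = 36, R_n = min(1.2×36×6×450, 2.4×20×6×450) = 116.64 kN/bolt; interior L_c = 55 − 22 = 33, R_n = 106.92 kN/bolt. φR_n = 0.75 × (3×116.64 + 3×106.92) = 503.0 kN.
Tension rupture (net): A_n = (245 − 3×24)×6 = 1038 mm² (U = 1.0, A_e = A_n). φR_n = 0.75 × 450 × 1038 = 350.3 kN.
Governing: min(663.0, 503.0, 350.3) = 350.3 kN → net-section rupture.

350.3 kN (net-section rupture governs)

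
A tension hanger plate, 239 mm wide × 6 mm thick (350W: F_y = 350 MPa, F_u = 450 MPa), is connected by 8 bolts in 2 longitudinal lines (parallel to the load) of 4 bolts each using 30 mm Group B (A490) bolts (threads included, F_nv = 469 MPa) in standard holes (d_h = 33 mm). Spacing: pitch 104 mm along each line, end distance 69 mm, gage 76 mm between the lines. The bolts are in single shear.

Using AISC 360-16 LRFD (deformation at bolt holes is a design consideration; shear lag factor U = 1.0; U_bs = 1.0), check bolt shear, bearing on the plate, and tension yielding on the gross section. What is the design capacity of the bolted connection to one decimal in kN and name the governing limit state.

451.7 kN (gross-section yield governs)

Bolt shear: A_b = π(30)²/4 = 706.86 mm². φR_n = 0.75 × 469 × 706.86 × 8 × 1 = 1989.1 kN.
Bearing (6 mm plate, F_u = 450 MPa): end bolts L_c = 69 − 33/2 = 52.5, R_n = min(1.2×52.5×6×450, 2.4×30×6×450) = 170.1 kN/bolt; interior L_c = 104 − 33 = 71, R_n = 194.4 kN/bolt. φR_n = 0.75 × (2×170.1 + 6×194.4) = 1130.0 kN.
Tension yield (gross): A_g = 239×6 = 1434 mm². φR_n = 0.90 × 350 × 1434 = 451.7 kN.
Governing: min(1989.1, 1130.0, 451.7) = 451.7 kN → gross-section yield.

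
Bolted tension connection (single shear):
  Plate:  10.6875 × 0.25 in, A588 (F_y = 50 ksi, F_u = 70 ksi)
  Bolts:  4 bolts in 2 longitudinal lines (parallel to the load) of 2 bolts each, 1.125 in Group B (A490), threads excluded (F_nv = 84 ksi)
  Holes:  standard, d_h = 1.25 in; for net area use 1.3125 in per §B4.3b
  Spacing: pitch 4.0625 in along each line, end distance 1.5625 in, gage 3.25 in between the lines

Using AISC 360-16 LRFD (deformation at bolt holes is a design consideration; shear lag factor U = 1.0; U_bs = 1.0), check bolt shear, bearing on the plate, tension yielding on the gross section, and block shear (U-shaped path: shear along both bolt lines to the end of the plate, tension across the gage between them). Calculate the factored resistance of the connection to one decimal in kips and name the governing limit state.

83.0 kips (block shear governs)

Bolt shear: A_b = π(1.125)²/4 = 0.99402 in². φR_n = 0.75 × 84 × 0.99402 × 4 × 1 = 250.5 kips.
Bearing (0.25 in plate, F_u = 70 ksi): end bolts L_c = 1.5625 − 1.25/2 = 0.9375, R_n = min(1.2×0.9375×0.25×70, 2.4×1.125×0.25×70) = 19.688 kips/bolt; interior L_c = 4.0625 − 1.25 = 2.8125, R_n = 47.25 kips/bolt. φR_n = 0.75 × (2×19.688 + 2×47.25) = 100.4 kips.
Tension yield (gross): A_g = 10.6875×0.25 = 2.6719 in². φR_n = 0.90 × 50 × 2.6719 = 120.2 kips.
Block shear: shear path 2×[1.5625+1×4.0625] = 2×5.625 in, A_gv = 2.8125, A_nv = 2×(5.625 − 1.5×1.3125)×0.25 = 1.8281 in²; tension across gage: (3.25 − 1×1.3125)×0.25 = 0.48438 in². R_n = min(0.6×70×1.8281, 0.6×50×2.8125) + 1.0×70×0.48438 = min(76.78, 84.375) + 33.907 = 110.69 kips. φR_n = 0.75 × 110.69 = 83.0 kips.
Governing: min(250.5, 100.4, 120.2, 83.0) = 83.0 kips → block shear.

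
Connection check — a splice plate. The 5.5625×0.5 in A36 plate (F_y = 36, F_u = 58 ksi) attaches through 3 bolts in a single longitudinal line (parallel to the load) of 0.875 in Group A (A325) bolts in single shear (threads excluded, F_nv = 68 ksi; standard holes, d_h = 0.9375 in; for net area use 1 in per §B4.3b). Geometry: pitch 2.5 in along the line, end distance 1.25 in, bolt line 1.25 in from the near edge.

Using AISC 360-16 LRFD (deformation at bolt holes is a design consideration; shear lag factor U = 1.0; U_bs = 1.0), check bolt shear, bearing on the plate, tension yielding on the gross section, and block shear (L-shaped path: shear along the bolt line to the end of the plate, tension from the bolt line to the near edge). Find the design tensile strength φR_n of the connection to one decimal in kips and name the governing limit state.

Bolt shear: A_b = π(0.875)²/4 = 0.60132 in². φR_n = 0.75 × 68 × 0.60132 × 3 × 1 = 92.0 kips.
Bearing (0.5 in plate, F_u = 58 ksi): end bolts L_c = 1.25 − 0.9375/2 = 0.78125, R_n = min(1.2×0.78125×0.5×58, 2.4×0.875×0.5×58) = 27.188 kips/bolt; interior L_c = 2.5 − 0.9375 = 1.5625, R_n = 54.375 kips/bolt. φR_n = 0.75 × (1×27.188 + 2×54.375) = 102.0 kips.
Tension yield (gross): A_g = 5.5625×0.5 = 2.7813 in². φR_n = 0.90 × 36 × 2.7813 = 90.1 kips.
Block shear: shear path 1×[1.25+2×2.5] = 1×6.25 in, A_gv = 3.125, A_nv = 1×(6.25 − 2.5×1)×0.5 = 1.875 in²; tension to near edge: (1.25 − 0.5×1)×0.5 = 0.375 in². R_n = min(0.6×58×1.875, 0.6×36×3.125) + 1.0×58×0.375 = min(65.25, 67.5) + 21.75 = 87 kips. φR_n = 0.75 × 87 = 65.3 kips.
Governing: min(92.0, 102.0, 90.1, 65.3) = 65.3 kips → block shear.

65.3 kips (block shear governs)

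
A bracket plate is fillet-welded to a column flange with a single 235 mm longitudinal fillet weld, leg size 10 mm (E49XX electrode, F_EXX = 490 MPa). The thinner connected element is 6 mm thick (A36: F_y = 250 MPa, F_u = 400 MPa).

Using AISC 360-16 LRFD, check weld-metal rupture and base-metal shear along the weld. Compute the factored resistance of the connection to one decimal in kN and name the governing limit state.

Weld metal: throat = 0.707×10 = 7.07 mm, L = 235 mm. φR_n = 0.75 × 0.6 × 490 × 7.07 × 235 = 366.3 kN.
Base metal shear (6 mm plate): yield φR_n = 1.0×0.6×250×6×235 = 211.5 kN; rupture φR_n = 0.75×0.6×400×6×235 = 253.8 kN; take 211.5 kN (yield).
Governing: min(366.3, 211.5) = 211.5 kN → base-metal shear.

211.5 kN (base-metal shear governs)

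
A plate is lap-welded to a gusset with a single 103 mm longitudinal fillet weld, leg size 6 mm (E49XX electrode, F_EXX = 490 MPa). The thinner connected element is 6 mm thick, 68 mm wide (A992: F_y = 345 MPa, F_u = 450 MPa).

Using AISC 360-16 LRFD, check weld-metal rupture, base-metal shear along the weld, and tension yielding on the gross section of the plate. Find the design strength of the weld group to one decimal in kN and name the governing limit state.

96.3 kN (weld metal governs)

Weld metal: throat = 0.707×6 = 4.242 mm, L = 103 mm. φR_n = 0.75 × 0.6 × 490 × 4.242 × 103 = 96.3 kN.
Base metal shear (6 mm plate): yield φR_n = 1.0×0.6×345×6×103 = 127.9 kN; rupture φR_n = 0.75×0.6×450×6×103 = 125.1 kN; take 125.1 kN (rupture).
Tension yield (gross): A_g = 68×6 = 408 mm². φR_n = 0.90 × 345 × 408 = 126.7 kN.
Governing: min(96.3, 125.1, 126.7) = 96.3 kN → weld metal.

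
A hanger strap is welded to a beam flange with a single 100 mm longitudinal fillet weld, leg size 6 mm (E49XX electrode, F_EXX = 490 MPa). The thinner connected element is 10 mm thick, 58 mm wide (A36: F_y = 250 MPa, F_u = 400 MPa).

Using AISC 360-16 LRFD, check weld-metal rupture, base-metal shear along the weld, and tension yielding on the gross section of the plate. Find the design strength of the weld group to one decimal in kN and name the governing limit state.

93.5 kN (weld metal governs)

Weld metal: throat = 0.707×6 = 4.242 mm, L = 100 mm. φR_n = 0.75 × 0.6 × 490 × 4.242 × 100 = 93.5 kN.
Base metal shear (10 mm plate): yield φR_n = 1.0×0.6×250×10×100 = 150.0 kN; rupture φR_n = 0.75×0.6×400×10×100 = 180.0 kN; take 150.0 kN (yield).
Tension yield (gross): A_g = 58×10 = 580 mm². φR_n = 0.90 × 250 × 580 = 130.5 kN.
Governing: min(93.5, 150.0, 130.5) = 93.5 kN → weld metal.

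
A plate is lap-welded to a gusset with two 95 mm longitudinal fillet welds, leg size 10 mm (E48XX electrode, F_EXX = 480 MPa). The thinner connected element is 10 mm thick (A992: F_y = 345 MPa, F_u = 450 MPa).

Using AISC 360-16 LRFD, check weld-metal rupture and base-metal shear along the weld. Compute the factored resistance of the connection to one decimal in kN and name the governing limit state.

Weld metal: throat = 0.707×10 = 7.07 mm, L = 2×95 = 190 mm. φR_n = 0.75 × 0.6 × 480 × 7.07 × 190 = 290.2 kN.
Base metal shear (10 mm plate): yield φR_n = 1.0×0.6×345×10×190 = 393.3 kN; rupture φR_n = 0.75×0.6×450×10×190 = 384.8 kN; take 384.8 kN (rupture).
Governing: min(290.2, 384.8) = 290.2 kN → weld metal.

290.2 kN (weld metal governs)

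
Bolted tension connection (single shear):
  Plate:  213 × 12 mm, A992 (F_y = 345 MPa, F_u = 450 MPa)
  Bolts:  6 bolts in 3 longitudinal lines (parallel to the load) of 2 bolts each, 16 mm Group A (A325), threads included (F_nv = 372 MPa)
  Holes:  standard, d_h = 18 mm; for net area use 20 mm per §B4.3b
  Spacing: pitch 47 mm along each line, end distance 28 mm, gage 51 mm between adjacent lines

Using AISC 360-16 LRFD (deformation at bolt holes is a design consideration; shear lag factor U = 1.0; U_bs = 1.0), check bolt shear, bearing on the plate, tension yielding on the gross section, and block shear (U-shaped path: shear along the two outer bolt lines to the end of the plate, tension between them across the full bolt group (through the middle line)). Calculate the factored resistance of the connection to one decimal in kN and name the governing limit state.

Bolt shear: A_b = π(16)²/4 = 201.06 mm². φR_n = 0.75 × 372 × 201.06 × 6 × 1 = 336.6 kN.
Bearing (12 mm plate, F_u = 450 MPa): end bolts L_c = 28 − 18/2 = 19, R_n = min(1.2×19×12×450, 2.4×16×12×450) = 123.12 kN/bolt; interior L_c = 47 − 18 = 29, R_n = 187.92 kN/bolt. φR_n = 0.75 × (3×123.12 + 3×187.92) = 699.8 kN.
Tension yield (gross): A_g = 213×12 = 2556 mm². φR_n = 0.90 × 345 × 2556 = 793.6 kN.
Block shear: shear path 2×[28+1×47] = 2×75 mm, A_gv = 1800, A_nv = 2×(75 − 1.5×20)×12 = 1080 mm²; tension across gage: (102 − 2×20)×12 = 744 mm². R_n = min(0.6×450×1080, 0.6×345×1800) + 1.0×450×744 = min(291.6, 372.6) + 334.8 = 626.4 kN. φR_n = 0.75 × 626.4 = 469.8 kN.
Governing: min(336.6, 699.8, 793.6, 469.8) = 336.6 kN → bolt shear.

336.6 kN (bolt shear governs)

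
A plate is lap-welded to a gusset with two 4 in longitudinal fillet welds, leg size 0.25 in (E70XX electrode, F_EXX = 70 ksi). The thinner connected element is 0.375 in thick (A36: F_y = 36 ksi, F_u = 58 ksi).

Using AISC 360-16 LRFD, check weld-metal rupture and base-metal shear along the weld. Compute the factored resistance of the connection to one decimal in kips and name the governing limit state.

44.5 kips (weld metal governs)

Weld metal: throat = 0.707×0.25 = 0.17675 in, L = 2×4 = 8 in. φR_n = 0.75 × 0.6 × 70 × 0.17675 × 8 = 44.5 kips.
Base metal shear (0.375 in plate): yield φR_n = 1.0×0.6×36×0.375×8 = 64.8 kips; rupture φR_n = 0.75×0.6×58×0.375×8 = 78.3 kips; take 64.8 kips (yield).
Governing: min(44.5, 64.8) = 44.5 kips → weld metal.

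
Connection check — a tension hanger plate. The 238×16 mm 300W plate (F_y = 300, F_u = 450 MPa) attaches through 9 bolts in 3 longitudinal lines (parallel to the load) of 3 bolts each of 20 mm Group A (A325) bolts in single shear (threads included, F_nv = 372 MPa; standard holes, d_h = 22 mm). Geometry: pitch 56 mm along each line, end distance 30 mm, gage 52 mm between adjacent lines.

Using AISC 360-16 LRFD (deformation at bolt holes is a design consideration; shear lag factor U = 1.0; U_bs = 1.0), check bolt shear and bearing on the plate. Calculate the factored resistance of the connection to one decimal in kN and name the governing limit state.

Bolt shear: A_b = π(20)²/4 = 314.16 mm². φR_n = 0.75 × 372 × 314.16 × 9 × 1 = 788.9 kN.
Bearing (16 mm plate, F_u = 450 MPa): end bolts L_c = 30 − 22/2 = 19, R_n = min(1.2×19×16×450, 2.4×20×16×450) = 164.16 kN/bolt; interior L_c = 56 − 22 = 34, R_n = 293.76 kN/bolt. φR_n = 0.75 × (3×164.16 + 6×293.76) = 1691.3 kN.
Governing: min(788.9, 1691.3) = 788.9 kN → bolt shear.

788.9 kN (bolt shear governs)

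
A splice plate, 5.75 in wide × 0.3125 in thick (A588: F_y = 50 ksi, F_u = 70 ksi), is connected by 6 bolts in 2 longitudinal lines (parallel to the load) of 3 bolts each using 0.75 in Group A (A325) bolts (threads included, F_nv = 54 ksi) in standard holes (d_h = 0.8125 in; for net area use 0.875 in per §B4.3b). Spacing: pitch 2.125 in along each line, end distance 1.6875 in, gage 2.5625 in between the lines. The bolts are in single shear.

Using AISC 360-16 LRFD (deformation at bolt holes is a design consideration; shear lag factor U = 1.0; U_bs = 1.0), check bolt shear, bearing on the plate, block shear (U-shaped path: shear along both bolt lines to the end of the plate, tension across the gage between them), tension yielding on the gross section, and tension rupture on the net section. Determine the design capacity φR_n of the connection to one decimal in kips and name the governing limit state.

Bolt shear: A_b = π(0.75)²/4 = 0.44179 in². φR_n = 0.75 × 54 × 0.44179 × 6 × 1 = 107.4 kips.
Bearing (0.3125 in plate, F_u = 70 ksi): end bolts L_c = 1.6875 − 0.8125/2 = 1.28125, R_n = min(1.2×1.28125×0.3125×70, 2.4×0.75×0.3125×70) = 33.633 kips/bolt; interior L_c = 2.125 − 0.8125 = 1.3125, R_n = 34.453 kips/bolt. φR_n = 0.75 × (2×33.633 + 4×34.453) = 153.8 kips.
Block shear: shear path 2×[1.6875+2×2.125] = 2×5.9375 in, A_gv = 3.7109, A_nv = 2×(5.9375 − 2.5×0.875)×0.3125 = 2.3438 in²; tension across gage: (2.5625 − 1×0.875)×0.3125 = 0.52734 in². R_n = min(0.6×70×2.3438, 0.6×50×3.7109) + 1.0×70×0.52734 = min(98.44, 111.33) + 36.914 = 135.35 kips. φR_n = 0.75 × 135.35 = 101.5 kips.
Tension yield (gross): A_g = 5.75×0.3125 = 1.7969 in². φR_n = 0.90 × 50 × 1.7969 = 80.9 kips.
Tension rupture (net): A_n = (5.75 − 2×0.875)×0.3125 = 1.25 in² (U = 1.0, A_e = A_n). φR_n = 0.75 × 70 × 1.25 = 65.6 kips.
Governing: min(107.4, 153.8, 101.5, 80.9, 65.6) = 65.6 kips → net-section rupture.

65.6 kips (net-section rupture governs)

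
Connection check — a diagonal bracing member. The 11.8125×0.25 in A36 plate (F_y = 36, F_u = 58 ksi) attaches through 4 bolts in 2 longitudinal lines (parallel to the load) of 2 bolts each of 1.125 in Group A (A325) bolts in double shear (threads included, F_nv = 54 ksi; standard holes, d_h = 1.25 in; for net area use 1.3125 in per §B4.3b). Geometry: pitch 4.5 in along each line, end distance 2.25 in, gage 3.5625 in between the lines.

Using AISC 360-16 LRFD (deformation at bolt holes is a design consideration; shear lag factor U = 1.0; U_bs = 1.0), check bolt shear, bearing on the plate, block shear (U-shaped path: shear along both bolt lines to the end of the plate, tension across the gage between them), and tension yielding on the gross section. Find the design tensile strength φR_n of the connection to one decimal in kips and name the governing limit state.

Bolt shear: A_b = π(1.125)²/4 = 0.99402 in². φR_n = 0.75 × 54 × 0.99402 × 4 × 2 = 322.1 kips.
Bearing (0.25 in plate, F_u = 58 ksi): end bolts L_c = 2.25 − 1.25/2 = 1.625, R_n = min(1.2×1.625×0.25×58, 2.4×1.125×0.25×58) = 28.275 kips/bolt; interior L_c = 4.5 − 1.25 = 3.25, R_n = 39.15 kips/bolt. φR_n = 0.75 × (2×28.275 + 2×39.15) = 101.1 kips.
Block shear: shear path 2×[2.25+1×4.5] = 2×6.75 in, A_gv = 3.375, A_nv = 2×(6.75 − 1.5×1.3125)×0.25 = 2.3906 in²; tension across gage: (3.5625 − 1×1.3125)×0.25 = 0.5625 in². R_n = min(0.6×58×2.3906, 0.6×36×3.375) + 1.0×58×0.5625 = min(83.193, 72.9) + 32.625 = 105.53 kips. φR_n = 0.75 × 105.53 = 79.1 kips.
Tension yield (gross): A_g = 11.8125×0.25 = 2.9531 in². φR_n = 0.90 × 36 × 2.9531 = 95.7 kips.
Governing: min(322.1, 101.1, 79.1, 95.7) = 79.1 kips → block shear.

79.1 kips (block shear governs)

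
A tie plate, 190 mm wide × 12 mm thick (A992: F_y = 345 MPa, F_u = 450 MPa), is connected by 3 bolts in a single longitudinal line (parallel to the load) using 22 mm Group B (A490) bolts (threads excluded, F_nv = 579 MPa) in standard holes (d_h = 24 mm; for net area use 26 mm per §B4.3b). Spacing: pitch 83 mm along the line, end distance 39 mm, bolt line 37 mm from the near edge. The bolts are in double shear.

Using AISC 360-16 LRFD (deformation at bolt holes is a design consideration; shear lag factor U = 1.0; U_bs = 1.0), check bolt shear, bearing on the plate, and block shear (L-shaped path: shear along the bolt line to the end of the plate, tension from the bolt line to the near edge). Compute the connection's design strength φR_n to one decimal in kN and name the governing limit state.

Bolt shear: A_b = π(22)²/4 = 380.13 mm². φR_n = 0.75 × 579 × 380.13 × 3 × 2 = 990.4 kN.
Bearing (12 mm plate, F_u = 450 MPa): end bolts L_c = 39 − 24/2 = 27, R_n = min(1.2×27×12×450, 2.4×22×12×450) = 174.96 kN/bolt; interior L_c = 83 − 24 = 59, R_n = 285.12 kN/bolt. φR_n = 0.75 × (1×174.96 + 2×285.12) = 558.9 kN.
Block shear: shear path 1×[39+2×83] = 1×205 mm, A_gv = 2460, A_nv = 1×(205 − 2.5×26)×12 = 1680 mm²; tension to near edge: (37 − 0.5×26)×12 = 288 mm². R_n = min(0.6×450×1680, 0.6×345×2460) + 1.0×450×288 = min(453.6, 509.22) + 129.6 = 583.2 kN. φR_n = 0.75 × 583.2 = 437.4 kN.
Governing: min(990.4, 558.9, 437.4) = 437.4 kN → block shear.

437.4 kN (block shear governs)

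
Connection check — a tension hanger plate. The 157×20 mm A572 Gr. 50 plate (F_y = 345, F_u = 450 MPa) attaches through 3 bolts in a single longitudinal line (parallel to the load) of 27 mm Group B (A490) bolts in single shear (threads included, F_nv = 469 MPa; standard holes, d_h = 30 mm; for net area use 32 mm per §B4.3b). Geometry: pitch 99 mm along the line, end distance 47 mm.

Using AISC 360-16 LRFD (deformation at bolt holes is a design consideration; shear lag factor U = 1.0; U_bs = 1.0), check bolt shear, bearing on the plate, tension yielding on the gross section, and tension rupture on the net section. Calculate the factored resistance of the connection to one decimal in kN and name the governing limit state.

604.2 kN (bolt shear governs)

Bolt shear: A_b = π(27)²/4 = 572.56 mm². φR_n = 0.75 × 469 × 572.56 × 3 × 1 = 604.2 kN.
Bearing (20 mm plate, F_u = 450 MPa): end bolts L_c = 47 − 30/2 = 32, R_n = min(1.2×32×20×450, 2.4×27×20×450) = 345.6 kN/bolt; interior L_c = 99 − 30 = 69, R_n = 583.2 kN/bolt. φR_n = 0.75 × (1×345.6 + 2×583.2) = 1134.0 kN.
Tension yield (gross): A_g = 157×20 = 3140 mm². φR_n = 0.90 × 345 × 3140 = 975.0 kN.
Tension rupture (net): A_n = (157 − 1×32)×20 = 2500 mm² (U = 1.0, A_e = A_n). φR_n = 0.75 × 450 × 2500 = 843.8 kN.
Governing: min(604.2, 1134.0, 975.0, 843.8) = 604.2 kN → bolt shear.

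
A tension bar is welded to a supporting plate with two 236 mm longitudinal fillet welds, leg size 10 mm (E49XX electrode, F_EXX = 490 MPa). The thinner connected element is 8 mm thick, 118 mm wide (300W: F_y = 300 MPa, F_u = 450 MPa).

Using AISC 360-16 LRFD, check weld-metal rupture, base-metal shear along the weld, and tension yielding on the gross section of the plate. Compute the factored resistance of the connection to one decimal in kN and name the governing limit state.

Weld metal: throat = 0.707×10 = 7.07 mm, L = 2×236 = 472 mm. φR_n = 0.75 × 0.6 × 490 × 7.07 × 472 = 735.8 kN.
Base metal shear (8 mm plate): yield φR_n = 1.0×0.6×300×8×472 = 679.7 kN; rupture φR_n = 0.75×0.6×450×8×472 = 764.6 kN; take 679.7 kN (yield).
Tension yield (gross): A_g = 118×8 = 944 mm². φR_n = 0.90 × 300 × 944 = 254.9 kN.
Governing: min(735.8, 679.7, 254.9) = 254.9 kN → gross-section yield.

254.9 kN (gross-section yield governs)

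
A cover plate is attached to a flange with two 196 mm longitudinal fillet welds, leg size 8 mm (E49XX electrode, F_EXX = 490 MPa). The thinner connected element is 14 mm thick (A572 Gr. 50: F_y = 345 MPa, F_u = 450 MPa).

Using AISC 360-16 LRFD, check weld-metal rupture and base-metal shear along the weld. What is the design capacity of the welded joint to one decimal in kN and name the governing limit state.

Weld metal: throat = 0.707×8 = 5.656 mm, L = 2×196 = 392 mm. φR_n = 0.75 × 0.6 × 490 × 5.656 × 392 = 488.9 kN.
Base metal shear (14 mm plate): yield φR_n = 1.0×0.6×345×14×392 = 1136.0 kN; rupture φR_n = 0.75×0.6×450×14×392 = 1111.3 kN; take 1111.3 kN (rupture).
Governing: min(488.9, 1111.3) = 488.9 kN → weld metal.

488.9 kN (weld metal governs)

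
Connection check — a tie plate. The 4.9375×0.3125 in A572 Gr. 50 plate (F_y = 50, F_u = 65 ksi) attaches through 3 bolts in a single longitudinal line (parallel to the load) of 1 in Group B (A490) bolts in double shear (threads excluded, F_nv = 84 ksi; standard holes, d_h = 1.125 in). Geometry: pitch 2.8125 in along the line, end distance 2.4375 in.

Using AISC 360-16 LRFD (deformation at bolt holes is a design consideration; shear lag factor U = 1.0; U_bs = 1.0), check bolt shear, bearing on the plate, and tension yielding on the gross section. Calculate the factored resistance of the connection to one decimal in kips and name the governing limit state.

69.4 kips (gross-section yield governs)

Bolt shear: A_b = π(1)²/4 = 0.7854 in². φR_n = 0.75 × 84 × 0.7854 × 3 × 2 = 296.9 kips.
Bearing (0.3125 in plate, F_u = 65 ksi): end bolts L_c = 2.4375 − 1.125/2 = 1.875, R_n = min(1.2×1.875×0.3125×65, 2.4×1×0.3125×65) = 45.703 kips/bolt; interior L_c = 2.8125 − 1.125 = 1.6875, R_n = 41.133 kips/bolt. φR_n = 0.75 × (1×45.703 + 2×41.133) = 96.0 kips.
Tension yield (gross): A_g = 4.9375×0.3125 = 1.543 in². φR_n = 0.90 × 50 × 1.543 = 69.4 kips.
Governing: min(296.9, 96.0, 69.4) = 69.4 kips → gross-section yield.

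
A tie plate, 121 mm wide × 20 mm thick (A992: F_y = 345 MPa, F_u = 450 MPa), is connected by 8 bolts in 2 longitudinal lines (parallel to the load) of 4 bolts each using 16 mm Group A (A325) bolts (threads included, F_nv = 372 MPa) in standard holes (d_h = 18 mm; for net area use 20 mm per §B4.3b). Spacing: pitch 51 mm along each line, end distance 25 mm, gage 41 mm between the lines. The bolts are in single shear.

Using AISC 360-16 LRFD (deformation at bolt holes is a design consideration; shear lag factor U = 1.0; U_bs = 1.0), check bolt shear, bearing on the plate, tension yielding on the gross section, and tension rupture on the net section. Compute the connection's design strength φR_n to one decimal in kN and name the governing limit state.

Bolt shear: A_b = π(16)²/4 = 201.06 mm². φR_n = 0.75 × 372 × 201.06 × 8 × 1 = 448.8 kN.
Bearing (20 mm plate, F_u = 450 MPa): end bolts L_c = 25 − 18/2 = 16, R_n = min(1.2×16×20×450, 2.4×16×20×450) = 172.8 kN/bolt; interior L_c = 51 − 18 = 33, R_n = 345.6 kN/bolt. φR_n = 0.75 × (2×172.8 + 6×345.6) = 1814.4 kN.
Tension yield (gross): A_g = 121×20 = 2420 mm². φR_n = 0.90 × 345 × 2420 = 751.4 kN.
Tension rupture (net): A_n = (121 − 2×20)×20 = 1620 mm² (U = 1.0, A_e = A_n). φR_n = 0.75 × 450 × 1620 = 546.8 kN.
Governing: min(448.8, 1814.4, 751.4, 546.8) = 448.8 kN → bolt shear.

448.8 kN (bolt shear governs)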